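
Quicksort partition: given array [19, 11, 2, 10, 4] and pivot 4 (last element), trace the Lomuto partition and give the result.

Lomuto partition with pivot = 4:

Initial array: [19, 11, 2, 10, 4]

arr[0]=19 > 4: no swap
arr[1]=11 > 4: no swap
arr[2]=2 <= 4: swap with position 0, array becomes [2, 11, 19, 10, 4]
arr[3]=10 > 4: no swap

Place pivot at position 1: [2, 4, 19, 10, 11]
Pivot position: 1

After partitioning with pivot 4, the array becomes [2, 4, 19, 10, 11]. The pivot is placed at index 1. All elements to the left of the pivot are <= 4, and all elements to the right are > 4.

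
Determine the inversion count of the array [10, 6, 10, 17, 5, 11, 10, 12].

Finding inversions in [10, 6, 10, 17, 5, 11, 10, 12]:

(0, 1): arr[0]=10 > arr[1]=6
(0, 4): arr[0]=10 > arr[4]=5
(1, 4): arr[1]=6 > arr[4]=5
(2, 4): arr[2]=10 > arr[4]=5
(3, 4): arr[3]=17 > arr[4]=5
(3, 5): arr[3]=17 > arr[5]=11
(3, 6): arr[3]=17 > arr[6]=10
(3, 7): arr[3]=17 > arr[7]=12
(5, 6): arr[5]=11 > arr[6]=10

Total inversions: 9

The array has 9 inversion(s): (0,1), (0,4), (1,4), (2,4), (3,4), (3,5), (3,6), (3,7), (5,6). Each pair (i,j) satisfies i < j and arr[i] > arr[j].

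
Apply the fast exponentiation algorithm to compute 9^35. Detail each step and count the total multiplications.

Computing 9^35 by squaring (build up from 9^1; each line after the first costs one multiplication):

9^1 = 9
9^2 = (9^1)^2 = 9^2 = 81
9^4 = (9^2)^2 = 81^2 = 6561
9^8 = (9^4)^2 = 6561^2 = 43046721
9^16 = (9^8)^2 = 43046721^2 = 1853020188851841
9^17 = 9 * 9^16 = 9 * 1853020188851841 = 16677181699666569
9^34 = (9^17)^2 = 16677181699666569^2 = 278128389443693511257285776231761
9^35 = 9 * 9^34 = 9 * 278128389443693511257285776231761 = 2503155504993241601315571986085849

Result: 2503155504993241601315571986085849
Multiplications needed: 7 (7 lines after 9^1)

9^35 = 2503155504993241601315571986085849. Using exponentiation by squaring, this requires 7 multiplications. The key idea: if the exponent is even, square the half-power; if odd, multiply by the base once.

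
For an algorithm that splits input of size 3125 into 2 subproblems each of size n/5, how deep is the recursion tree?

For divide and conquer with division factor 5:

Problem sizes at each level:
Level 0: 3125
Level 1: 625
Level 2: 125
Level 3: 25
Level 4: 5
Level 5: 1

The root is level 0 and the size-1 base case is level 5 (the tree spans levels 0 through 5, i.e. 6 levels counting the root), so the depth is the number of divisions: log_5(3125) = 5

The recursion tree depth is log_5(3125) = 5. At each level, the problem size is divided by 5, so it takes 5 divisions to reduce to a base case of size 1. The algorithm makes 2 recursive calls at each level.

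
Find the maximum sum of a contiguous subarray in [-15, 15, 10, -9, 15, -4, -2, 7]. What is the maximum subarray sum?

Using Kadane's algorithm on [-15, 15, 10, -9, 15, -4, -2, 7]:

Scanning through the array:
Position 1 (value 15): max_ending_here = 15, max_so_far = 15
Position 2 (value 10): max_ending_here = 25, max_so_far = 25
Position 3 (value -9): max_ending_here = 16, max_so_far = 25
Position 4 (value 15): max_ending_here = 31, max_so_far = 31
Position 5 (value -4): max_ending_here = 27, max_so_far = 31
Position 6 (value -2): max_ending_here = 25, max_so_far = 31
Position 7 (value 7): max_ending_here = 32, max_so_far = 32

Maximum subarray: [15, 10, -9, 15, -4, -2, 7]
Maximum sum: 32

The maximum subarray is [15, 10, -9, 15, -4, -2, 7] with sum 32. This subarray runs from index 1 to index 7.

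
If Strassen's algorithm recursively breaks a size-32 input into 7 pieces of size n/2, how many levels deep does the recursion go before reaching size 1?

For divide and conquer with division factor 2:

Problem sizes at each level:
Level 0: 32
Level 1: 16
Level 2: 8
Level 3: 4
Level 4: 2
Level 5: 1

The root is level 0 and the size-1 base case is level 5 (the tree spans levels 0 through 5, i.e. 6 levels counting the root), so the depth is the number of divisions: log_2(32) = 5

The recursion tree depth is log_2(32) = 5. At each level, the problem size is divided by 2, so it takes 5 divisions to reduce to a base case of size 1. The algorithm makes 7 recursive calls at each level.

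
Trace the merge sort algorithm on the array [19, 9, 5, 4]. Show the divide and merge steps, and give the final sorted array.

Merge sort trace:

Split: [19, 9, 5, 4] -> [19, 9] and [5, 4]
  Split: [19, 9] -> [19] and [9]
  Merge: [19] + [9] -> [9, 19]
  Split: [5, 4] -> [5] and [4]
  Merge: [5] + [4] -> [4, 5]
Merge: [9, 19] + [4, 5] -> [4, 5, 9, 19]

Final sorted array: [4, 5, 9, 19]

The merge sort proceeds by recursively splitting the array and merging sorted halves.
After all merges, the sorted array is [4, 5, 9, 19].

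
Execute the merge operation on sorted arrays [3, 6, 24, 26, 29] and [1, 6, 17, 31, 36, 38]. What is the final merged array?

Merging process:

Compare 3 vs 1: take 1 from right. Merged: [1]
Compare 3 vs 6: take 3 from left. Merged: [1, 3]
Compare 6 vs 6: take 6 from left. Merged: [1, 3, 6]
Compare 24 vs 6: take 6 from right. Merged: [1, 3, 6, 6]
Compare 24 vs 17: take 17 from right. Merged: [1, 3, 6, 6, 17]
Compare 24 vs 31: take 24 from left. Merged: [1, 3, 6, 6, 17, 24]
Compare 26 vs 31: take 26 from left. Merged: [1, 3, 6, 6, 17, 24, 26]
Compare 29 vs 31: take 29 from left. Merged: [1, 3, 6, 6, 17, 24, 26, 29]
Append remaining from right: [31, 36, 38]. Merged: [1, 3, 6, 6, 17, 24, 26, 29, 31, 36, 38]

Final merged array: [1, 3, 6, 6, 17, 24, 26, 29, 31, 36, 38]
Total comparisons: 8

The merged array is [1, 3, 6, 6, 17, 24, 26, 29, 31, 36, 38], requiring 8 comparisons. The merge step runs in O(n) time where n is the total number of elements.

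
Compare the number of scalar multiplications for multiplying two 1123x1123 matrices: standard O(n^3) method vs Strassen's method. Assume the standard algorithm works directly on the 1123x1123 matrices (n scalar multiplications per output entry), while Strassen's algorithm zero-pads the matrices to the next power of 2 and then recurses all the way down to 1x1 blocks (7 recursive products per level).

Matrix multiplication for 1123x1123 matrices:

Strassen's algorithm requires power-of-2 dimensions. Pad 1123x1123 to 2048x2048 (next power of 2).

Standard algorithm: 1123^3 = 1416247867 multiplications
Strassen's algorithm: 7^(log2(2048)) = 7^11 = 1977326743 multiplications
Difference: 1416247867 - 1977326743 = -561078876 (Strassen uses MORE here due to padding overhead — for small or just-over-power-of-2 n, padding can outweigh the per-level savings)

Standard: 1416247867 multiplications (1123^3). Strassen: 1977326743 multiplications (7^11, after padding to 2048x2048). Strassen reduces 8 recursive multiplications to 7 at each level.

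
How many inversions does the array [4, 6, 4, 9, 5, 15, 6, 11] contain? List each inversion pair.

Finding inversions in [4, 6, 4, 9, 5, 15, 6, 11]:

(1, 2): arr[1]=6 > arr[2]=4
(1, 4): arr[1]=6 > arr[4]=5
(3, 4): arr[3]=9 > arr[4]=5
(3, 6): arr[3]=9 > arr[6]=6
(5, 6): arr[5]=15 > arr[6]=6
(5, 7): arr[5]=15 > arr[7]=11

Total inversions: 6

The array has 6 inversion(s): (1,2), (1,4), (3,4), (3,6), (5,6), (5,7). Each pair (i,j) satisfies i < j and arr[i] > arr[j].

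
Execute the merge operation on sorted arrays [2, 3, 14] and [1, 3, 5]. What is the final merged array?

Merging process:

Compare 2 vs 1: take 1 from right. Merged: [1]
Compare 2 vs 3: take 2 from left. Merged: [1, 2]
Compare 3 vs 3: take 3 from left. Merged: [1, 2, 3]
Compare 14 vs 3: take 3 from right. Merged: [1, 2, 3, 3]
Compare 14 vs 5: take 5 from right. Merged: [1, 2, 3, 3, 5]
Append remaining from left: [14]. Merged: [1, 2, 3, 3, 5, 14]

Final merged array: [1, 2, 3, 3, 5, 14]
Total comparisons: 5

The merged array is [1, 2, 3, 3, 5, 14], requiring 5 comparisons. The merge step runs in O(n) time where n is the total number of elements.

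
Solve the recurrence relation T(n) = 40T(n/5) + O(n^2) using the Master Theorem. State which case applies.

Master Theorem for T(n) = 40T(n/5) + O(n^2):

a = 40, b = 5, c = 2
log_b(a) = log_5(40) = 2.2920

Case 1: c = 2 < log_5(40) = 2.2920
T(n) = O(n^(log_5 40))

For T(n) = 40T(n/5) + O(n^2): log_5(40) = 2.2920. This is Case 1 of the Master Theorem (c < log_b(a), work dominated by leaves), giving O(n^(log_5 40)).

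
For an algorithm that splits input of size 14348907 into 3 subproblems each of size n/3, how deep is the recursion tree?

For divide and conquer with division factor 3:

Problem sizes at each level:
Level 0: 14348907
Level 1: 4782969
Level 2: 1594323
Level 3: 531441
Level 4: 177147
Level 5: 59049
Level 6: 19683
Level 7: 6561
Level 8: 2187
Level 9: 729
Level 10: 243
Level 11: 81
Level 12: 27
Level 13: 9
Level 14: 3
Level 15: 1

The root is level 0 and the size-1 base case is level 15 (the tree spans levels 0 through 15, i.e. 16 levels counting the root), so the depth is the number of divisions: log_3(14348907) = 15

The recursion tree depth is log_3(14348907) = 15. At each level, the problem size is divided by 3, so it takes 15 divisions to reduce to a base case of size 1. The algorithm makes 3 recursive calls at each level.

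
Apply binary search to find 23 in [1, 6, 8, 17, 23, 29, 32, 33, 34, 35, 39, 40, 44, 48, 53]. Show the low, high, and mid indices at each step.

Binary search for 23 in [1, 6, 8, 17, 23, 29, 32, 33, 34, 35, 39, 40, 44, 48, 53]:

lo=0, hi=14, mid=7, arr[mid]=33 -> 33 > 23, search left half
lo=0, hi=6, mid=3, arr[mid]=17 -> 17 < 23, search right half
lo=4, hi=6, mid=5, arr[mid]=29 -> 29 > 23, search left half
lo=4, hi=4, mid=4, arr[mid]=23 -> Found target at index 4!

Binary search finds 23 at index 4 after 4 comparisons. The search repeatedly halves the search space by comparing with the middle element.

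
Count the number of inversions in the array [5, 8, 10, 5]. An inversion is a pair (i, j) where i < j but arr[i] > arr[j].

Finding inversions in [5, 8, 10, 5]:

(1, 3): arr[1]=8 > arr[3]=5
(2, 3): arr[2]=10 > arr[3]=5

Total inversions: 2

The array has 2 inversion(s): (1,3), (2,3). Each pair (i,j) satisfies i < j and arr[i] > arr[j].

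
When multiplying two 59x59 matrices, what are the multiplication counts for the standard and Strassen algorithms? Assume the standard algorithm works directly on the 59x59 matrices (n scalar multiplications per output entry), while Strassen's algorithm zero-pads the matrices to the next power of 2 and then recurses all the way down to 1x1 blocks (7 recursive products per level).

Matrix multiplication for 59x59 matrices:

Strassen's algorithm requires power-of-2 dimensions. Pad 59x59 to 64x64 (next power of 2).

Standard algorithm: 59^3 = 205379 multiplications
Strassen's algorithm: 7^(log2(64)) = 7^6 = 117649 multiplications
Savings: 205379 - 117649 = 87730 multiplications

Standard: 205379 multiplications (59^3). Strassen: 117649 multiplications (7^6, after padding to 64x64). Strassen reduces 8 recursive multiplications to 7 at each level.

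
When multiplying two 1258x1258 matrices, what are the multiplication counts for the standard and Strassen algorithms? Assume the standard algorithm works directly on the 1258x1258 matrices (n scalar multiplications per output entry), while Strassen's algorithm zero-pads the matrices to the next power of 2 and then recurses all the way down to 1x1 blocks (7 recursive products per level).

Matrix multiplication for 1258x1258 matrices:

Strassen's algorithm requires power-of-2 dimensions. Pad 1258x1258 to 2048x2048 (next power of 2).

Standard algorithm: 1258^3 = 1990865512 multiplications
Strassen's algorithm: 7^(log2(2048)) = 7^11 = 1977326743 multiplications
Savings: 1990865512 - 1977326743 = 13538769 multiplications

Standard: 1990865512 multiplications (1258^3). Strassen: 1977326743 multiplications (7^11, after padding to 2048x2048). Strassen reduces 8 recursive multiplications to 7 at each level.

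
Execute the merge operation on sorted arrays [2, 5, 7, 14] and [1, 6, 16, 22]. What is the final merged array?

Merging process:

Compare 2 vs 1: take 1 from right. Merged: [1]
Compare 2 vs 6: take 2 from left. Merged: [1, 2]
Compare 5 vs 6: take 5 from left. Merged: [1, 2, 5]
Compare 7 vs 6: take 6 from right. Merged: [1, 2, 5, 6]
Compare 7 vs 16: take 7 from left. Merged: [1, 2, 5, 6, 7]
Compare 14 vs 16: take 14 from left. Merged: [1, 2, 5, 6, 7, 14]
Append remaining from right: [16, 22]. Merged: [1, 2, 5, 6, 7, 14, 16, 22]

Final merged array: [1, 2, 5, 6, 7, 14, 16, 22]
Total comparisons: 6

The merged array is [1, 2, 5, 6, 7, 14, 16, 22], requiring 6 comparisons. The merge step runs in O(n) time where n is the total number of elements.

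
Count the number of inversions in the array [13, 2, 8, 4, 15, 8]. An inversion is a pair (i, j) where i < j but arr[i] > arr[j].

Finding inversions in [13, 2, 8, 4, 15, 8]:

(0, 1): arr[0]=13 > arr[1]=2
(0, 2): arr[0]=13 > arr[2]=8
(0, 3): arr[0]=13 > arr[3]=4
(0, 5): arr[0]=13 > arr[5]=8
(2, 3): arr[2]=8 > arr[3]=4
(4, 5): arr[4]=15 > arr[5]=8

Total inversions: 6

The array has 6 inversion(s): (0,1), (0,2), (0,3), (0,5), (2,3), (4,5). Each pair (i,j) satisfies i < j and arr[i] > arr[j].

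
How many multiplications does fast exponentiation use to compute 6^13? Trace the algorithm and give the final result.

Computing 6^13 by squaring (build up from 6^1; each line after the first costs one multiplication):

6^1 = 6
6^2 = (6^1)^2 = 6^2 = 36
6^3 = 6 * 6^2 = 6 * 36 = 216
6^6 = (6^3)^2 = 216^2 = 46656
6^12 = (6^6)^2 = 46656^2 = 2176782336
6^13 = 6 * 6^12 = 6 * 2176782336 = 13060694016

Result: 13060694016
Multiplications needed: 5 (5 lines after 6^1)

6^13 = 13060694016. Using exponentiation by squaring, this requires 5 multiplications. The key idea: if the exponent is even, square the half-power; if odd, multiply by the base once.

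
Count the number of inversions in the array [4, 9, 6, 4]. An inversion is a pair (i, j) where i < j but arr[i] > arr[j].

Finding inversions in [4, 9, 6, 4]:

(1, 2): arr[1]=9 > arr[2]=6
(1, 3): arr[1]=9 > arr[3]=4
(2, 3): arr[2]=6 > arr[3]=4

Total inversions: 3

The array has 3 inversion(s): (1,2), (1,3), (2,3). Each pair (i,j) satisfies i < j and arr[i] > arr[j].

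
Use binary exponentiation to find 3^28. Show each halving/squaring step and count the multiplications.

Computing 3^28 by squaring (build up from 3^1; each line after the first costs one multiplication):

3^1 = 3
3^2 = (3^1)^2 = 3^2 = 9
3^3 = 3 * 3^2 = 3 * 9 = 27
3^6 = (3^3)^2 = 27^2 = 729
3^7 = 3 * 3^6 = 3 * 729 = 2187
3^14 = (3^7)^2 = 2187^2 = 4782969
3^28 = (3^14)^2 = 4782969^2 = 22876792454961

Result: 22876792454961
Multiplications needed: 6 (6 lines after 3^1)

3^28 = 22876792454961. Using exponentiation by squaring, this requires 6 multiplications. The key idea: if the exponent is even, square the half-power; if odd, multiply by the base once.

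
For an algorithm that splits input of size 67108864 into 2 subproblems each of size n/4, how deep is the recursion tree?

For divide and conquer with division factor 4:

Problem sizes at each level:
Level 0: 67108864
Level 1: 16777216
Level 2: 4194304
Level 3: 1048576
Level 4: 262144
Level 5: 65536
Level 6: 16384
Level 7: 4096
Level 8: 1024
Level 9: 256
Level 10: 64
Level 11: 16
Level 12: 4
Level 13: 1

The root is level 0 and the size-1 base case is level 13 (the tree spans levels 0 through 13, i.e. 14 levels counting the root), so the depth is the number of divisions: log_4(67108864) = 13

The recursion tree depth is log_4(67108864) = 13. At each level, the problem size is divided by 4, so it takes 13 divisions to reduce to a base case of size 1. The algorithm makes 2 recursive calls at each level.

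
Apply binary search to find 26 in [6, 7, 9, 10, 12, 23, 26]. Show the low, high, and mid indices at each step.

Binary search for 26 in [6, 7, 9, 10, 12, 23, 26]:

lo=0, hi=6, mid=3, arr[mid]=10 -> 10 < 26, search right half
lo=4, hi=6, mid=5, arr[mid]=23 -> 23 < 26, search right half
lo=6, hi=6, mid=6, arr[mid]=26 -> Found target at index 6!

Binary search finds 26 at index 6 after 3 comparisons. The search repeatedly halves the search space by comparing with the middle element.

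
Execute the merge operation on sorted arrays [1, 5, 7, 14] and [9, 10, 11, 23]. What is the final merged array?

Merging process:

Compare 1 vs 9: take 1 from left. Merged: [1]
Compare 5 vs 9: take 5 from left. Merged: [1, 5]
Compare 7 vs 9: take 7 from left. Merged: [1, 5, 7]
Compare 14 vs 9: take 9 from right. Merged: [1, 5, 7, 9]
Compare 14 vs 10: take 10 from right. Merged: [1, 5, 7, 9, 10]
Compare 14 vs 11: take 11 from right. Merged: [1, 5, 7, 9, 10, 11]
Compare 14 vs 23: take 14 from left. Merged: [1, 5, 7, 9, 10, 11, 14]
Append remaining from right: [23]. Merged: [1, 5, 7, 9, 10, 11, 14, 23]

Final merged array: [1, 5, 7, 9, 10, 11, 14, 23]
Total comparisons: 7

The merged array is [1, 5, 7, 9, 10, 11, 14, 23], requiring 7 comparisons. The merge step runs in O(n) time where n is the total number of elements.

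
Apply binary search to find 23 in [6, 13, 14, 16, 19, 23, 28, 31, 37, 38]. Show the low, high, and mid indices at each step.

Binary search for 23 in [6, 13, 14, 16, 19, 23, 28, 31, 37, 38]:

lo=0, hi=9, mid=4, arr[mid]=19 -> 19 < 23, search right half
lo=5, hi=9, mid=7, arr[mid]=31 -> 31 > 23, search left half
lo=5, hi=6, mid=5, arr[mid]=23 -> Found target at index 5!

Binary search finds 23 at index 5 after 3 comparisons. The search repeatedly halves the search space by comparing with the middle element.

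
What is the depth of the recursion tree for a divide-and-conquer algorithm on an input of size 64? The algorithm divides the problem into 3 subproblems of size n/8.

For divide and conquer with division factor 8:

Problem sizes at each level:
Level 0: 64
Level 1: 8
Level 2: 1

The root is level 0 and the size-1 base case is level 2 (the tree spans levels 0 through 2, i.e. 3 levels counting the root), so the depth is the number of divisions: log_8(64) = 2

The recursion tree depth is log_8(64) = 2. At each level, the problem size is divided by 8, so it takes 2 divisions to reduce to a base case of size 1. The algorithm makes 3 recursive calls at each level.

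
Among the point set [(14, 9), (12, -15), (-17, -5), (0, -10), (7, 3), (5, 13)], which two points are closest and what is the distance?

Computing all pairwise distances among 6 points:

d((14, 9), (12, -15)) = 24.0832
d((14, 9), (-17, -5)) = 34.0147
d((14, 9), (0, -10)) = 23.6008
d((14, 9), (7, 3)) = 9.2195 <-- minimum
d((14, 9), (5, 13)) = 9.8489
d((12, -15), (-17, -5)) = 30.6757
d((12, -15), (0, -10)) = 13.0
d((12, -15), (7, 3)) = 18.6815
d((12, -15), (5, 13)) = 28.8617
d((-17, -5), (0, -10)) = 17.72
d((-17, -5), (7, 3)) = 25.2982
d((-17, -5), (5, 13)) = 28.4253
d((0, -10), (7, 3)) = 14.7648
d((0, -10), (5, 13)) = 23.5372
d((7, 3), (5, 13)) = 10.198

Closest pair: (14, 9) and (7, 3) with distance 9.2195

The closest pair is (14, 9) and (7, 3) with Euclidean distance 9.2195. For 6 points, brute-force pairwise comparison is shown above. For large n, the divide-and-conquer algorithm (sort by x, recurse on halves, check the dividing strip) achieves O(n log n).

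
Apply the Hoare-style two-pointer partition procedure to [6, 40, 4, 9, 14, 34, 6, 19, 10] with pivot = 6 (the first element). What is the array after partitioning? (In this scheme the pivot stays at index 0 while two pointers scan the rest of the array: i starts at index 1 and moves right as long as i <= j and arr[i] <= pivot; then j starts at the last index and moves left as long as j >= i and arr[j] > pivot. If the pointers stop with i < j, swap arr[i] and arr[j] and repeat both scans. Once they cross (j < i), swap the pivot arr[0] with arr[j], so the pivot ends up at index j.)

Hoare-style two-pointer partition with pivot = 6:

Initial array: [6, 40, 4, 9, 14, 34, 6, 19, 10]

Pointers start at i = 1, j = 8.
i stops at index 1 (arr[1]=40 > 6), j stops at index 6 (arr[6]=6 <= 6): swap arr[1] and arr[6], array becomes [6, 6, 4, 9, 14, 34, 40, 19, 10]
i ends at 3, j ends at 2: the pointers have crossed (j < i), so scanning stops.

Swap pivot arr[0] with arr[2] to place pivot at position 2: [4, 6, 6, 9, 14, 34, 40, 19, 10]
Pivot position: 2

After partitioning with pivot 6, the array becomes [4, 6, 6, 9, 14, 34, 40, 19, 10]. The pivot is placed at index 2. All elements to the left of the pivot are <= 6, and all elements to the right are > 6.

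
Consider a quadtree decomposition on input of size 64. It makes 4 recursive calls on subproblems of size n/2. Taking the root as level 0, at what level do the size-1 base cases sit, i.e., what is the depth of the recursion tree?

For divide and conquer with division factor 2:

Problem sizes at each level:
Level 0: 64
Level 1: 32
Level 2: 16
Level 3: 8
Level 4: 4
Level 5: 2
Level 6: 1

The root is level 0 and the size-1 base case is level 6 (the tree spans levels 0 through 6, i.e. 7 levels counting the root), so the depth is the number of divisions: log_2(64) = 6

The recursion tree depth is log_2(64) = 6. At each level, the problem size is divided by 2, so it takes 6 divisions to reduce to a base case of size 1. The algorithm makes 4 recursive calls at each level.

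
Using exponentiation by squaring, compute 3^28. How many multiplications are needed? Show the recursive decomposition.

Computing 3^28 by squaring (build up from 3^1; each line after the first costs one multiplication):

3^1 = 3
3^2 = (3^1)^2 = 3^2 = 9
3^3 = 3 * 3^2 = 3 * 9 = 27
3^6 = (3^3)^2 = 27^2 = 729
3^7 = 3 * 3^6 = 3 * 729 = 2187
3^14 = (3^7)^2 = 2187^2 = 4782969
3^28 = (3^14)^2 = 4782969^2 = 22876792454961

Result: 22876792454961
Multiplications needed: 6 (6 lines after 3^1)

3^28 = 22876792454961. Using exponentiation by squaring, this requires 6 multiplications. The key idea: if the exponent is even, square the half-power; if odd, multiply by the base once.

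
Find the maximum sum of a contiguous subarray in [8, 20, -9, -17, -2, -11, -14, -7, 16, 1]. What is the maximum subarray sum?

Using Kadane's algorithm on [8, 20, -9, -17, -2, -11, -14, -7, 16, 1]:

Scanning through the array:
Position 1 (value 20): max_ending_here = 28, max_so_far = 28
Position 2 (value -9): max_ending_here = 19, max_so_far = 28
Position 3 (value -17): max_ending_here = 2, max_so_far = 28
Position 4 (value -2): max_ending_here = 0, max_so_far = 28
Position 5 (value -11): max_ending_here = -11, max_so_far = 28
Position 6 (value -14): max_ending_here = -14, max_so_far = 28
Position 7 (value -7): max_ending_here = -7, max_so_far = 28
Position 8 (value 16): max_ending_here = 16, max_so_far = 28
Position 9 (value 1): max_ending_here = 17, max_so_far = 28

Maximum subarray: [8, 20]
Maximum sum: 28

The maximum subarray is [8, 20] with sum 28. This subarray runs from index 0 to index 1.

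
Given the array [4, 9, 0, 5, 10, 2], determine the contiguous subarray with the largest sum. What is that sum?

Using Kadane's algorithm on [4, 9, 0, 5, 10, 2]:

Scanning through the array:
Position 1 (value 9): max_ending_here = 13, max_so_far = 13
Position 2 (value 0): max_ending_here = 13, max_so_far = 13
Position 3 (value 5): max_ending_here = 18, max_so_far = 18
Position 4 (value 10): max_ending_here = 28, max_so_far = 28
Position 5 (value 2): max_ending_here = 30, max_so_far = 30

Maximum subarray: [4, 9, 0, 5, 10, 2]
Maximum sum: 30

The maximum subarray is [4, 9, 0, 5, 10, 2] with sum 30. This subarray runs from index 0 to index 5.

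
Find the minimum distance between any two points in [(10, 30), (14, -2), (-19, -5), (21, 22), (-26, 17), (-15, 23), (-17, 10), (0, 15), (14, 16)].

Computing all pairwise distances among 9 points:

d((10, 30), (14, -2)) = 32.249
d((10, 30), (-19, -5)) = 45.4533
d((10, 30), (21, 22)) = 13.6015
d((10, 30), (-26, 17)) = 38.2753
d((10, 30), (-15, 23)) = 25.9615
d((10, 30), (-17, 10)) = 33.6006
d((10, 30), (0, 15)) = 18.0278
d((10, 30), (14, 16)) = 14.5602
d((14, -2), (-19, -5)) = 33.1361
d((14, -2), (21, 22)) = 25.0
d((14, -2), (-26, 17)) = 44.2832
d((14, -2), (-15, 23)) = 38.2884
d((14, -2), (-17, 10)) = 33.2415
d((14, -2), (0, 15)) = 22.0227
d((14, -2), (14, 16)) = 18.0
d((-19, -5), (21, 22)) = 48.2597
d((-19, -5), (-26, 17)) = 23.0868
d((-19, -5), (-15, 23)) = 28.2843
d((-19, -5), (-17, 10)) = 15.1327
d((-19, -5), (0, 15)) = 27.5862
d((-19, -5), (14, 16)) = 39.1152
d((21, 22), (-26, 17)) = 47.2652
d((21, 22), (-15, 23)) = 36.0139
d((21, 22), (-17, 10)) = 39.8497
d((21, 22), (0, 15)) = 22.1359
d((21, 22), (14, 16)) = 9.2195 <-- minimum
d((-26, 17), (-15, 23)) = 12.53
d((-26, 17), (-17, 10)) = 11.4018
d((-26, 17), (0, 15)) = 26.0768
d((-26, 17), (14, 16)) = 40.0125
d((-15, 23), (-17, 10)) = 13.1529
d((-15, 23), (0, 15)) = 17.0
d((-15, 23), (14, 16)) = 29.8329
d((-17, 10), (0, 15)) = 17.72
d((-17, 10), (14, 16)) = 31.5753
d((0, 15), (14, 16)) = 14.0357

Closest pair: (21, 22) and (14, 16) with distance 9.2195

The closest pair is (21, 22) and (14, 16) with Euclidean distance 9.2195. For 9 points, brute-force pairwise comparison is shown above. For large n, the divide-and-conquer algorithm (sort by x, recurse on halves, check the dividing strip) achieves O(n log n).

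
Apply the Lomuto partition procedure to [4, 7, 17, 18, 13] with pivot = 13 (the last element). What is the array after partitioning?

Lomuto partition with pivot = 13:

Initial array: [4, 7, 17, 18, 13]

arr[0]=4 <= 13: swap with position 0, array becomes [4, 7, 17, 18, 13]
arr[1]=7 <= 13: swap with position 1, array becomes [4, 7, 17, 18, 13]
arr[2]=17 > 13: no swap
arr[3]=18 > 13: no swap

Place pivot at position 2: [4, 7, 13, 18, 17]
Pivot position: 2

After partitioning with pivot 13, the array becomes [4, 7, 13, 18, 17]. The pivot is placed at index 2. All elements to the left of the pivot are <= 13, and all elements to the right are > 13.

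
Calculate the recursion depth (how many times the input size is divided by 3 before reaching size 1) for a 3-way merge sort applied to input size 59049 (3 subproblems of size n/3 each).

For divide and conquer with division factor 3:

Problem sizes at each level:
Level 0: 59049
Level 1: 19683
Level 2: 6561
Level 3: 2187
Level 4: 729
Level 5: 243
Level 6: 81
Level 7: 27
Level 8: 9
Level 9: 3
Level 10: 1

The root is level 0 and the size-1 base case is level 10 (the tree spans levels 0 through 10, i.e. 11 levels counting the root), so the depth is the number of divisions: log_3(59049) = 10

The recursion tree depth is log_3(59049) = 10. At each level, the problem size is divided by 3, so it takes 10 divisions to reduce to a base case of size 1. The algorithm makes 3 recursive calls at each level.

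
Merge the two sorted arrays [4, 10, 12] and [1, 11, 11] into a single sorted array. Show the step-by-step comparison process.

Merging process:

Compare 4 vs 1: take 1 from right. Merged: [1]
Compare 4 vs 11: take 4 from left. Merged: [1, 4]
Compare 10 vs 11: take 10 from left. Merged: [1, 4, 10]
Compare 12 vs 11: take 11 from right. Merged: [1, 4, 10, 11]
Compare 12 vs 11: take 11 from right. Merged: [1, 4, 10, 11, 11]
Append remaining from left: [12]. Merged: [1, 4, 10, 11, 11, 12]

Final merged array: [1, 4, 10, 11, 11, 12]
Total comparisons: 5

The merged array is [1, 4, 10, 11, 11, 12], requiring 5 comparisons. The merge step runs in O(n) time where n is the total number of elements.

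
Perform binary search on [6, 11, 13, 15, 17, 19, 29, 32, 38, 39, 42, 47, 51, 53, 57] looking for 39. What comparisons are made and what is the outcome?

Binary search for 39 in [6, 11, 13, 15, 17, 19, 29, 32, 38, 39, 42, 47, 51, 53, 57]:

lo=0, hi=14, mid=7, arr[mid]=32 -> 32 < 39, search right half
lo=8, hi=14, mid=11, arr[mid]=47 -> 47 > 39, search left half
lo=8, hi=10, mid=9, arr[mid]=39 -> Found target at index 9!

Binary search finds 39 at index 9 after 3 comparisons. The search repeatedly halves the search space by comparing with the middle element.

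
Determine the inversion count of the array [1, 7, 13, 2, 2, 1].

Finding inversions in [1, 7, 13, 2, 2, 1]:

(1, 3): arr[1]=7 > arr[3]=2
(1, 4): arr[1]=7 > arr[4]=2
(1, 5): arr[1]=7 > arr[5]=1
(2, 3): arr[2]=13 > arr[3]=2
(2, 4): arr[2]=13 > arr[4]=2
(2, 5): arr[2]=13 > arr[5]=1
(3, 5): arr[3]=2 > arr[5]=1
(4, 5): arr[4]=2 > arr[5]=1

Total inversions: 8

The array has 8 inversion(s): (1,3), (1,4), (1,5), (2,3), (2,4), (2,5), (3,5), (4,5). Each pair (i,j) satisfies i < j and arr[i] > arr[j].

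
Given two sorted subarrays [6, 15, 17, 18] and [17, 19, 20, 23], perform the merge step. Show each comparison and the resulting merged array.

Merging process:

Compare 6 vs 17: take 6 from left. Merged: [6]
Compare 15 vs 17: take 15 from left. Merged: [6, 15]
Compare 17 vs 17: take 17 from left. Merged: [6, 15, 17]
Compare 18 vs 17: take 17 from right. Merged: [6, 15, 17, 17]
Compare 18 vs 19: take 18 from left. Merged: [6, 15, 17, 17, 18]
Append remaining from right: [19, 20, 23]. Merged: [6, 15, 17, 17, 18, 19, 20, 23]

Final merged array: [6, 15, 17, 17, 18, 19, 20, 23]
Total comparisons: 5

The merged array is [6, 15, 17, 17, 18, 19, 20, 23], requiring 5 comparisons. The merge step runs in O(n) time where n is the total number of elements.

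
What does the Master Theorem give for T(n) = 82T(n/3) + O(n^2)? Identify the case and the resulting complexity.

Master Theorem for T(n) = 82T(n/3) + O(n^2):

a = 82, b = 3, c = 2
log_b(a) = log_3(82) = 4.0112

Case 1: c = 2 < log_3(82) = 4.0112
T(n) = O(n^(log_3 82))

For T(n) = 82T(n/3) + O(n^2): log_3(82) = 4.0112. This is Case 1 of the Master Theorem (c < log_b(a), work dominated by leaves), giving O(n^(log_3 82)).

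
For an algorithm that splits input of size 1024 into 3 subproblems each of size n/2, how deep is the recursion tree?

For divide and conquer with division factor 2:

Problem sizes at each level:
Level 0: 1024
Level 1: 512
Level 2: 256
Level 3: 128
Level 4: 64
Level 5: 32
Level 6: 16
Level 7: 8
Level 8: 4
Level 9: 2
Level 10: 1

The root is level 0 and the size-1 base case is level 10 (the tree spans levels 0 through 10, i.e. 11 levels counting the root), so the depth is the number of divisions: log_2(1024) = 10

The recursion tree depth is log_2(1024) = 10. At each level, the problem size is divided by 2, so it takes 10 divisions to reduce to a base case of size 1. The algorithm makes 3 recursive calls at each level.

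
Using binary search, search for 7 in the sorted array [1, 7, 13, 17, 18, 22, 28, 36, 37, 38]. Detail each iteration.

Binary search for 7 in [1, 7, 13, 17, 18, 22, 28, 36, 37, 38]:

lo=0, hi=9, mid=4, arr[mid]=18 -> 18 > 7, search left half
lo=0, hi=3, mid=1, arr[mid]=7 -> Found target at index 1!

Binary search finds 7 at index 1 after 2 comparisons. The search repeatedly halves the search space by comparing with the middle element.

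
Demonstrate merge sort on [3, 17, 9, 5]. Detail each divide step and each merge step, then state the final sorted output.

Merge sort trace:

Split: [3, 17, 9, 5] -> [3, 17] and [9, 5]
  Split: [3, 17] -> [3] and [17]
  Merge: [3] + [17] -> [3, 17]
  Split: [9, 5] -> [9] and [5]
  Merge: [9] + [5] -> [5, 9]
Merge: [3, 17] + [5, 9] -> [3, 5, 9, 17]

Final sorted array: [3, 5, 9, 17]

The merge sort proceeds by recursively splitting the array and merging sorted halves.
After all merges, the sorted array is [3, 5, 9, 17].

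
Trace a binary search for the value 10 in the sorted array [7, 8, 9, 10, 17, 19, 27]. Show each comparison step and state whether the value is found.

Binary search for 10 in [7, 8, 9, 10, 17, 19, 27]:

lo=0, hi=6, mid=3, arr[mid]=10 -> Found target at index 3!

Binary search finds 10 at index 3 after 1 comparisons. The search repeatedly halves the search space by comparing with the middle element.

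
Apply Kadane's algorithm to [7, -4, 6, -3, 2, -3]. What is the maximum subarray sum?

Using Kadane's algorithm on [7, -4, 6, -3, 2, -3]:

Scanning through the array:
Position 1 (value -4): max_ending_here = 3, max_so_far = 7
Position 2 (value 6): max_ending_here = 9, max_so_far = 9
Position 3 (value -3): max_ending_here = 6, max_so_far = 9
Position 4 (value 2): max_ending_here = 8, max_so_far = 9
Position 5 (value -3): max_ending_here = 5, max_so_far = 9

Maximum subarray: [7, -4, 6]
Maximum sum: 9

The maximum subarray is [7, -4, 6] with sum 9. This subarray runs from index 0 to index 2.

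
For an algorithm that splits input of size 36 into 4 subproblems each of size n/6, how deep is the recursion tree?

For divide and conquer with division factor 6:

Problem sizes at each level:
Level 0: 36
Level 1: 6
Level 2: 1

The root is level 0 and the size-1 base case is level 2 (the tree spans levels 0 through 2, i.e. 3 levels counting the root), so the depth is the number of divisions: log_6(36) = 2

The recursion tree depth is log_6(36) = 2. At each level, the problem size is divided by 6, so it takes 2 divisions to reduce to a base case of size 1. The algorithm makes 4 recursive calls at each level.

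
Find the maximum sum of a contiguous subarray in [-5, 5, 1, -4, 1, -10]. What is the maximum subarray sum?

Using Kadane's algorithm on [-5, 5, 1, -4, 1, -10]:

Scanning through the array:
Position 1 (value 5): max_ending_here = 5, max_so_far = 5
Position 2 (value 1): max_ending_here = 6, max_so_far = 6
Position 3 (value -4): max_ending_here = 2, max_so_far = 6
Position 4 (value 1): max_ending_here = 3, max_so_far = 6
Position 5 (value -10): max_ending_here = -7, max_so_far = 6

Maximum subarray: [5, 1]
Maximum sum: 6

The maximum subarray is [5, 1] with sum 6. This subarray runs from index 1 to index 2.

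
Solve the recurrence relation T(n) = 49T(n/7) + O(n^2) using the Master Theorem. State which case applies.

Master Theorem for T(n) = 49T(n/7) + O(n^2):

a = 49, b = 7, c = 2
log_b(a) = log_7(49) = 2.0000

Case 2: c = 2 = log_7(49) = 2.0000
T(n) = O(n^2 log n) = O(n^2 log n)

For T(n) = 49T(n/7) + O(n^2): log_7(49) = 2.0000. This is Case 2 of the Master Theorem (c = log_b(a), equal work at all levels), giving O(n^2 log n).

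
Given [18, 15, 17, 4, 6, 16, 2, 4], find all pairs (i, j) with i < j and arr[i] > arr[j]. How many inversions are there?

Finding inversions in [18, 15, 17, 4, 6, 16, 2, 4]:

(0, 1): arr[0]=18 > arr[1]=15
(0, 2): arr[0]=18 > arr[2]=17
(0, 3): arr[0]=18 > arr[3]=4
(0, 4): arr[0]=18 > arr[4]=6
(0, 5): arr[0]=18 > arr[5]=16
(0, 6): arr[0]=18 > arr[6]=2
(0, 7): arr[0]=18 > arr[7]=4
(1, 3): arr[1]=15 > arr[3]=4
(1, 4): arr[1]=15 > arr[4]=6
(1, 6): arr[1]=15 > arr[6]=2
(1, 7): arr[1]=15 > arr[7]=4
(2, 3): arr[2]=17 > arr[3]=4
(2, 4): arr[2]=17 > arr[4]=6
(2, 5): arr[2]=17 > arr[5]=16
(2, 6): arr[2]=17 > arr[6]=2
(2, 7): arr[2]=17 > arr[7]=4
(3, 6): arr[3]=4 > arr[6]=2
(4, 6): arr[4]=6 > arr[6]=2
(4, 7): arr[4]=6 > arr[7]=4
(5, 6): arr[5]=16 > arr[6]=2
(5, 7): arr[5]=16 > arr[7]=4

Total inversions: 21

The array has 21 inversion(s): (0,1), (0,2), (0,3), (0,4), (0,5), (0,6), (0,7), (1,3), (1,4), (1,6), (1,7), (2,3), (2,4), (2,5), (2,6), (2,7), (3,6), (4,6), (4,7), (5,6), (5,7). Each pair (i,j) satisfies i < j and arr[i] > arr[j].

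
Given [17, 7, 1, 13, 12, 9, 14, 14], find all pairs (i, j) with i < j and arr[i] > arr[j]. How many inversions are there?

Finding inversions in [17, 7, 1, 13, 12, 9, 14, 14]:

(0, 1): arr[0]=17 > arr[1]=7
(0, 2): arr[0]=17 > arr[2]=1
(0, 3): arr[0]=17 > arr[3]=13
(0, 4): arr[0]=17 > arr[4]=12
(0, 5): arr[0]=17 > arr[5]=9
(0, 6): arr[0]=17 > arr[6]=14
(0, 7): arr[0]=17 > arr[7]=14
(1, 2): arr[1]=7 > arr[2]=1
(3, 4): arr[3]=13 > arr[4]=12
(3, 5): arr[3]=13 > arr[5]=9
(4, 5): arr[4]=12 > arr[5]=9

Total inversions: 11

The array has 11 inversion(s): (0,1), (0,2), (0,3), (0,4), (0,5), (0,6), (0,7), (1,2), (3,4), (3,5), (4,5). Each pair (i,j) satisfies i < j and arr[i] > arr[j].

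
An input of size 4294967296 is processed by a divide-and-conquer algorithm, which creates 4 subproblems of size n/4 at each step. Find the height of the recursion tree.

For divide and conquer with division factor 4:

Problem sizes at each level:
Level 0: 4294967296
Level 1: 1073741824
Level 2: 268435456
Level 3: 67108864
Level 4: 16777216
Level 5: 4194304
Level 6: 1048576
Level 7: 262144
Level 8: 65536
Level 9: 16384
Level 10: 4096
Level 11: 1024
Level 12: 256
Level 13: 64
Level 14: 16
Level 15: 4
Level 16: 1

The root is level 0 and the size-1 base case is level 16 (the tree spans levels 0 through 16, i.e. 17 levels counting the root), so the depth is the number of divisions: log_4(4294967296) = 16

The recursion tree depth is log_4(4294967296) = 16. At each level, the problem size is divided by 4, so it takes 16 divisions to reduce to a base case of size 1. The algorithm makes 4 recursive calls at each level.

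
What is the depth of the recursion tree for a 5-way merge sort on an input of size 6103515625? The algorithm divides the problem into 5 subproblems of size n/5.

For divide and conquer with division factor 5:

Problem sizes at each level:
Level 0: 6103515625
Level 1: 1220703125
Level 2: 244140625
Level 3: 48828125
Level 4: 9765625
Level 5: 1953125
Level 6: 390625
Level 7: 78125
Level 8: 15625
Level 9: 3125
Level 10: 625
Level 11: 125
Level 12: 25
Level 13: 5
Level 14: 1

The root is level 0 and the size-1 base case is level 14 (the tree spans levels 0 through 14, i.e. 15 levels counting the root), so the depth is the number of divisions: log_5(6103515625) = 14

The recursion tree depth is log_5(6103515625) = 14. At each level, the problem size is divided by 5, so it takes 14 divisions to reduce to a base case of size 1. The algorithm makes 5 recursive calls at each level.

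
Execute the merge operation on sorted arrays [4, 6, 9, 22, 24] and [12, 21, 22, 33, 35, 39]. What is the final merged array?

Merging process:

Compare 4 vs 12: take 4 from left. Merged: [4]
Compare 6 vs 12: take 6 from left. Merged: [4, 6]
Compare 9 vs 12: take 9 from left. Merged: [4, 6, 9]
Compare 22 vs 12: take 12 from right. Merged: [4, 6, 9, 12]
Compare 22 vs 21: take 21 from right. Merged: [4, 6, 9, 12, 21]
Compare 22 vs 22: take 22 from left. Merged: [4, 6, 9, 12, 21, 22]
Compare 24 vs 22: take 22 from right. Merged: [4, 6, 9, 12, 21, 22, 22]
Compare 24 vs 33: take 24 from left. Merged: [4, 6, 9, 12, 21, 22, 22, 24]
Append remaining from right: [33, 35, 39]. Merged: [4, 6, 9, 12, 21, 22, 22, 24, 33, 35, 39]

Final merged array: [4, 6, 9, 12, 21, 22, 22, 24, 33, 35, 39]
Total comparisons: 8

The merged array is [4, 6, 9, 12, 21, 22, 22, 24, 33, 35, 39], requiring 8 comparisons. The merge step runs in O(n) time where n is the total number of elements.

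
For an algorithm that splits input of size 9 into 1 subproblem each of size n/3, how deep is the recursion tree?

For divide and conquer with division factor 3:

Problem sizes at each level:
Level 0: 9
Level 1: 3
Level 2: 1

The root is level 0 and the size-1 base case is level 2 (the tree spans levels 0 through 2, i.e. 3 levels counting the root), so the depth is the number of divisions: log_3(9) = 2

The recursion tree depth is log_3(9) = 2. At each level, the problem size is divided by 3, so it takes 2 divisions to reduce to a base case of size 1. The algorithm makes 1 recursive call at each level.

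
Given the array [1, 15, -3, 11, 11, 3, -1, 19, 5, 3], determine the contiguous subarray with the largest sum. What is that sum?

Using Kadane's algorithm on [1, 15, -3, 11, 11, 3, -1, 19, 5, 3]:

Scanning through the array:
Position 1 (value 15): max_ending_here = 16, max_so_far = 16
Position 2 (value -3): max_ending_here = 13, max_so_far = 16
Position 3 (value 11): max_ending_here = 24, max_so_far = 24
Position 4 (value 11): max_ending_here = 35, max_so_far = 35
Position 5 (value 3): max_ending_here = 38, max_so_far = 38
Position 6 (value -1): max_ending_here = 37, max_so_far = 38
Position 7 (value 19): max_ending_here = 56, max_so_far = 56
Position 8 (value 5): max_ending_here = 61, max_so_far = 61
Position 9 (value 3): max_ending_here = 64, max_so_far = 64

Maximum subarray: [1, 15, -3, 11, 11, 3, -1, 19, 5, 3]
Maximum sum: 64

The maximum subarray is [1, 15, -3, 11, 11, 3, -1, 19, 5, 3] with sum 64. This subarray runs from index 0 to index 9.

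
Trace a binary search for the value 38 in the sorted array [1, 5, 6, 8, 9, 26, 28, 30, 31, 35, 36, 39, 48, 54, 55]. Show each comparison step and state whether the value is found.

Binary search for 38 in [1, 5, 6, 8, 9, 26, 28, 30, 31, 35, 36, 39, 48, 54, 55]:

lo=0, hi=14, mid=7, arr[mid]=30 -> 30 < 38, search right half
lo=8, hi=14, mid=11, arr[mid]=39 -> 39 > 38, search left half
lo=8, hi=10, mid=9, arr[mid]=35 -> 35 < 38, search right half
lo=10, hi=10, mid=10, arr[mid]=36 -> 36 < 38, search right half
lo=11 > hi=10, target 38 not found

Binary search determines that 38 is not in the array after 4 comparisons. The search space was exhausted without finding the target.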